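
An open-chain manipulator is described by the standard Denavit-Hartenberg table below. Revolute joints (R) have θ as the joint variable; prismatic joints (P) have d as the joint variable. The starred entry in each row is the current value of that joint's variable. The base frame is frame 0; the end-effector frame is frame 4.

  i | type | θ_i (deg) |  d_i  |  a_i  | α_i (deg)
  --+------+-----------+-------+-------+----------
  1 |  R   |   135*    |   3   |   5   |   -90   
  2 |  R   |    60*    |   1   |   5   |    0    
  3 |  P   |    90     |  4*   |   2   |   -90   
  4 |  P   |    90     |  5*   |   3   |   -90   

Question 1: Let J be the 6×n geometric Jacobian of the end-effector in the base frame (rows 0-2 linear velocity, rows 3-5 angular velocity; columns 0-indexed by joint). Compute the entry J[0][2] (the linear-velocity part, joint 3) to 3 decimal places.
-0.707

prismatic axis z_2 = (-0.7071,-0.7071,0.0000)
J_v[:, 2] = z_2; J_ω[:, 2] = (0,0,0)
entry J[0][2] = -0.7071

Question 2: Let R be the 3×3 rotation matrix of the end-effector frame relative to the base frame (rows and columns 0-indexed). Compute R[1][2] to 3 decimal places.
0.612

End-effector z-axis (col 2 of R) = (-0.6124,0.6124,0.5000)
R[1][2] = 0.6124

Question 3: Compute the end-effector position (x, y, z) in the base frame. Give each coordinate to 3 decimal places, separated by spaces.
after link 1: o_1 = (-3.5355, 3.5355, 3.0000)
after link 2: o_2 = (-6.0104, 4.5962, -1.3301)
after link 3: o_3 = (-7.6141, 0.5430, -2.3301)
after link 4: o_4 = (-3.7250, 0.8966, 2.0000)

-3.725 0.897 2.000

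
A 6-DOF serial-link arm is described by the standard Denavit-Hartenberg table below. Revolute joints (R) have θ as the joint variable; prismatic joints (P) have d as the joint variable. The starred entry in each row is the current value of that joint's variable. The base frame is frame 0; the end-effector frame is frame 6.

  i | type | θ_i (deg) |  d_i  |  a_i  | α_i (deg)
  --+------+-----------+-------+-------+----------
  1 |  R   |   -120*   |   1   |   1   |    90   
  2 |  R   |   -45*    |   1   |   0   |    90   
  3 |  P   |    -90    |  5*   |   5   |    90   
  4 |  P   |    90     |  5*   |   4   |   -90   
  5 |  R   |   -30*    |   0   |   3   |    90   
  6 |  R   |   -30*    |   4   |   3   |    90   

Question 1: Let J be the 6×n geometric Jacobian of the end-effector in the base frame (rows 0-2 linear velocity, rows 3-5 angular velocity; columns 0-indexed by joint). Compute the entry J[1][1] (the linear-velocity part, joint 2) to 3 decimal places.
-0.358

axis z_1 = (-0.8660,0.5000,0.0000); lever o_n−o_1 = (12.9342,11.4027,-0.4136)
cross product → J_v[:, 1] = (-0.2068,-0.3582,-16.3421)
J_ω[:, 1] = z_1
entry J[1][1] = -0.3582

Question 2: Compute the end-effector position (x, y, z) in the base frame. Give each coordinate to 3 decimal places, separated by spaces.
after link 1: o_1 = (-0.5000, -0.8660, 1.0000)
after link 2: o_2 = (-1.3660, -0.3660, 1.0000)
after link 3: o_3 = (4.7319, 0.1958, -2.5355)
after link 4: o_4 = (7.9138, 5.7072, -1.8284)
after link 5: o_5 = (9.3627, 8.2167, -2.6049)
after link 6: o_6 = (12.4342, 10.5366, 0.5864)

12.434 10.537 0.586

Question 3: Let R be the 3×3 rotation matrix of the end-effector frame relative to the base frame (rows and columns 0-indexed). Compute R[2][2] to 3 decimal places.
0.129

End-effector z-axis (col 2 of R) = (0.5085,-0.8513,0.1294)
R[2][2] = 0.1294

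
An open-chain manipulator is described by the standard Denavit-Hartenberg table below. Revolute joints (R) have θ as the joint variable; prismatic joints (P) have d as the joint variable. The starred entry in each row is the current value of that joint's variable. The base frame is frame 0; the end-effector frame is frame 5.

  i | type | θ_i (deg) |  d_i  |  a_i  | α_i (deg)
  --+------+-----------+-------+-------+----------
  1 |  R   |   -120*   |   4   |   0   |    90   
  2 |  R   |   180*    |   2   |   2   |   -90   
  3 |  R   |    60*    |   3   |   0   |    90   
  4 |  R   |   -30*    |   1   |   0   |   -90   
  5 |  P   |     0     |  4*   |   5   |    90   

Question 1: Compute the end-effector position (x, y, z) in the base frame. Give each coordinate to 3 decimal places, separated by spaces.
5.598 3.732 0.036

after link 1: o_1 = (0.0000, 0.0000, 4.0000)
after link 2: o_2 = (-0.7321, 2.7321, 4.0000)
after link 3: o_3 = (-0.7321, 2.7321, 1.0000)
after link 4: o_4 = (-0.7321, 3.7321, 1.0000)
after link 5: o_5 = (5.5981, 3.7321, 0.0359)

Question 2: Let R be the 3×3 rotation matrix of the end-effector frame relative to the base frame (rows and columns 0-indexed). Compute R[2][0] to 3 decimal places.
End-effector x-axis (col 0 of R) = (0.8660,0.0000,0.5000)
R[2][0] = 0.5000

0.500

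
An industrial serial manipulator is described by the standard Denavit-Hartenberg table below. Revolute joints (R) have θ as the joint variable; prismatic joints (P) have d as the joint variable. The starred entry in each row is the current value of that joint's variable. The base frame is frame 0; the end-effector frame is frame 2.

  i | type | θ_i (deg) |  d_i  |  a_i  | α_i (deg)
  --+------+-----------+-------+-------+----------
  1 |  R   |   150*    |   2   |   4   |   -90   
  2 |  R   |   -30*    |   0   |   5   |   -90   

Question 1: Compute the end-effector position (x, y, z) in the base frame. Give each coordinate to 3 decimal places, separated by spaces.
-7.214 4.165 4.500

after link 1: o_1 = (-3.4641, 2.0000, 2.0000)
after link 2: o_2 = (-7.2141, 4.1651, 4.5000)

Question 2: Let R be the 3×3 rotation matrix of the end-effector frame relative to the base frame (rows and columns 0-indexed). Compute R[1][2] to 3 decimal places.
0.250

End-effector z-axis (col 2 of R) = (-0.4330,0.2500,-0.8660)
R[1][2] = 0.2500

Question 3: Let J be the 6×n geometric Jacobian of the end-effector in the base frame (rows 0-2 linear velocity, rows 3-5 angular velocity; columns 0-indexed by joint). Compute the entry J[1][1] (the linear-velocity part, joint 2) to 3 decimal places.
axis z_1 = (-0.5000,-0.8660,0.0000); lever o_n−o_1 = (-3.7500,2.1651,2.5000)
cross product → J_v[:, 1] = (-2.1651,1.2500,-4.3301)
J_ω[:, 1] = z_1
entry J[1][1] = 1.2500

1.250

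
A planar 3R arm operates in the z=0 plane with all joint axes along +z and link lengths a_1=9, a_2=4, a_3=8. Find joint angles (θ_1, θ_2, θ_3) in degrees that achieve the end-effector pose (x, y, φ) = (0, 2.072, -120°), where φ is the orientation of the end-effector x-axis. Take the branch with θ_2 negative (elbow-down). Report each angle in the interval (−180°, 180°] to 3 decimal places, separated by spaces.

wrist centre = target − a_3·(cos φ, sin φ) = (4.0000, 9.0002)
cos θ_2 = (97.0037−9²−4²)/(2·9·4) = 0.0001; θ_2 = -89.9971° (elbow-down)
β = atan2(9.0002,4.0000) = 66.0380°; ψ = atan2(-4.0000,9.0002) = -23.9620°
θ_1 = β − ψ = 90.0000°
θ_3 = φ − θ_1 − θ_2 = -120.0029° (wrapped to (-180°,180°])

90.000 -89.997 -120.003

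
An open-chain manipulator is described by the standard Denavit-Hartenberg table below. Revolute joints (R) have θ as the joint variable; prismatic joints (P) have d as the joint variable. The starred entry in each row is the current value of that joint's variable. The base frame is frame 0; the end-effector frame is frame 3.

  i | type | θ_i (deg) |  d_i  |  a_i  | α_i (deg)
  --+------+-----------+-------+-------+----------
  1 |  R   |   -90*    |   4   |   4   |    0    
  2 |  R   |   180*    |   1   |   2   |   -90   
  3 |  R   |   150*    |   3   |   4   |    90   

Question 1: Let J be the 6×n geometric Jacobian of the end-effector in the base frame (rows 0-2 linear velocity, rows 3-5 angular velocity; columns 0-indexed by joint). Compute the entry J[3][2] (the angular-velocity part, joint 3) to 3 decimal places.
-1.000

axis z_2 = (-1.0000,0.0000,0.0000); lever o_n−o_2 = (-3.0000,-3.4641,-2.0000)
cross product → J_v[:, 2] = (0.0000,-2.0000,3.4641)
J_ω[:, 2] = z_2
entry J[3][2] = -1.0000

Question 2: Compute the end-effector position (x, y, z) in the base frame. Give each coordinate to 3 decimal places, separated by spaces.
-3.000 -5.464 3.000

after link 1: o_1 = (0.0000, -4.0000, 4.0000)
after link 2: o_2 = (0.0000, -2.0000, 5.0000)
after link 3: o_3 = (-3.0000, -5.4641, 3.0000)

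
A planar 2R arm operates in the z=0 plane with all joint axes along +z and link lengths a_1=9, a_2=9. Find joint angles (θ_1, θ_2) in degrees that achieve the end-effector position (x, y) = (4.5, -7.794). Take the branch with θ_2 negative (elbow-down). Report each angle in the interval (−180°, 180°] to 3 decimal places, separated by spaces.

cos θ_2 = (80.9964−9²−9²)/(2·9·9) = -0.5000; θ_2 = -120.0015° (elbow-down)
β = atan2(-7.7940,4.5000) = -59.9993°; ψ = atan2(-7.7941,4.4998) = -60.0007°
θ_1 = β − ψ = 0.0015°

0.001 -120.001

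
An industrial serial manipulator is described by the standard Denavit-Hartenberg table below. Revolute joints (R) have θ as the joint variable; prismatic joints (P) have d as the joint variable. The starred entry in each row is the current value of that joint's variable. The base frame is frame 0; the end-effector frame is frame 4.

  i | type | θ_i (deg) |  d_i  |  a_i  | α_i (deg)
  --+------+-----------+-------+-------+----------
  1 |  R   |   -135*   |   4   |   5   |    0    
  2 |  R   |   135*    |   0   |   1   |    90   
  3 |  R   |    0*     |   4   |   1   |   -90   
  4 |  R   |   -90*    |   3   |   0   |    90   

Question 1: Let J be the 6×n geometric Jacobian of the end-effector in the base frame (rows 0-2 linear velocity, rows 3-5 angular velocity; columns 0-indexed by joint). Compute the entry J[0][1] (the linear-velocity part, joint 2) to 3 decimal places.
axis z_1 = (0.0000,0.0000,1.0000); lever o_n−o_1 = (2.0000,-4.0000,3.0000)
cross product → J_v[:, 1] = (4.0000,2.0000,-0.0000)
J_ω[:, 1] = z_1
entry J[0][1] = 4.0000

4.000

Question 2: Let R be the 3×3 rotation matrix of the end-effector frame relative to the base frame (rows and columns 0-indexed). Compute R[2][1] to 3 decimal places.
End-effector y-axis (col 1 of R) = (0.0000,0.0000,1.0000)
R[2][1] = 1.0000

1.000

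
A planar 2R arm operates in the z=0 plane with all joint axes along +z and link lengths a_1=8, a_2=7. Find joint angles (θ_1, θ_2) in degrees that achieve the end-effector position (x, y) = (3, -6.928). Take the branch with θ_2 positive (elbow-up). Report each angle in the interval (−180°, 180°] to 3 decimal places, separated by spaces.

-120.000 120.002

cos θ_2 = (56.9972−8²−7²)/(2·8·7) = -0.5000; θ_2 = 120.0017° (elbow-up)
β = atan2(-6.9280,3.0000) = -66.5862°; ψ = atan2(6.0621,4.4998) = 53.4138°
θ_1 = β − ψ = -120.0000°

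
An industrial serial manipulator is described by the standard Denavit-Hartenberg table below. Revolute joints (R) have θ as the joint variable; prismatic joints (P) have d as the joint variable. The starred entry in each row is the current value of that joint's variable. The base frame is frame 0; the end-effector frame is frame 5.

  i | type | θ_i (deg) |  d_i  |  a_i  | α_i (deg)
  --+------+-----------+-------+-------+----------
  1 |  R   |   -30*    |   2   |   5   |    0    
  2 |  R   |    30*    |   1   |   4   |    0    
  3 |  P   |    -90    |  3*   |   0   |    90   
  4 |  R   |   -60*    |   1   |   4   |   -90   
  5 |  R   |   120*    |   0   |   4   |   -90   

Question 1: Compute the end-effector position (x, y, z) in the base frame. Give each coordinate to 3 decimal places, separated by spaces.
after link 1: o_1 = (4.3301, -2.5000, 2.0000)
after link 2: o_2 = (8.3301, -2.5000, 3.0000)
after link 3: o_3 = (8.3301, -2.5000, 6.0000)
after link 4: o_4 = (7.3301, -4.5000, 2.5359)
after link 5: o_5 = (10.7942, -3.5000, 4.2679)

10.794 -3.500 4.268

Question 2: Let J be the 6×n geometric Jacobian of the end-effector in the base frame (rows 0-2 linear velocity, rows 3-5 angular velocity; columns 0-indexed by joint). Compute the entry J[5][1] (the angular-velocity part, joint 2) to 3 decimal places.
1.000

axis z_1 = (0.0000,0.0000,1.0000); lever o_n−o_1 = (6.4641,-1.0000,2.2679)
cross product → J_v[:, 1] = (1.0000,6.4641,-0.0000)
J_ω[:, 1] = z_1
entry J[5][1] = 1.0000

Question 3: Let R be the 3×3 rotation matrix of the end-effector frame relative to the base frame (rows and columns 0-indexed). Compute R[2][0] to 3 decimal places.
0.433

End-effector x-axis (col 0 of R) = (0.8660,0.2500,0.4330)
R[2][0] = 0.4330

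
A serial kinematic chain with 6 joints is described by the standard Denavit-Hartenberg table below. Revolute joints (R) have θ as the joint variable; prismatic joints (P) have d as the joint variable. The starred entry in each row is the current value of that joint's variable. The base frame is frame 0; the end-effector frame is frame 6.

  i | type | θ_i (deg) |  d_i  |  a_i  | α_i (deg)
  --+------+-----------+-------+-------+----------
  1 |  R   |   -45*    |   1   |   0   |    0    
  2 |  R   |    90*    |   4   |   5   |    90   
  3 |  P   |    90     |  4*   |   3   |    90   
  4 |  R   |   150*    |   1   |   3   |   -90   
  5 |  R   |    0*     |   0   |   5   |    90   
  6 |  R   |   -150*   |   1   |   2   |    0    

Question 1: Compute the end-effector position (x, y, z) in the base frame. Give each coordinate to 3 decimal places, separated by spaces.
after link 1: o_1 = (0.0000, 0.0000, 1.0000)
after link 2: o_2 = (3.5355, 3.5355, 5.0000)
after link 3: o_3 = (6.3640, 0.7071, 8.0000)
after link 4: o_4 = (8.1317, 0.3536, 5.4019)
after link 5: o_5 = (9.8995, -1.4142, 1.0718)
after link 6: o_6 = (10.6066, -0.7071, 3.0718)

10.607 -0.707 3.072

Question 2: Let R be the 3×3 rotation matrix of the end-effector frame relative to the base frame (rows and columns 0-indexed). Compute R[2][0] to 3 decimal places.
End-effector x-axis (col 0 of R) = (0.0000,0.0000,1.0000)
R[2][0] = 1.0000

1.000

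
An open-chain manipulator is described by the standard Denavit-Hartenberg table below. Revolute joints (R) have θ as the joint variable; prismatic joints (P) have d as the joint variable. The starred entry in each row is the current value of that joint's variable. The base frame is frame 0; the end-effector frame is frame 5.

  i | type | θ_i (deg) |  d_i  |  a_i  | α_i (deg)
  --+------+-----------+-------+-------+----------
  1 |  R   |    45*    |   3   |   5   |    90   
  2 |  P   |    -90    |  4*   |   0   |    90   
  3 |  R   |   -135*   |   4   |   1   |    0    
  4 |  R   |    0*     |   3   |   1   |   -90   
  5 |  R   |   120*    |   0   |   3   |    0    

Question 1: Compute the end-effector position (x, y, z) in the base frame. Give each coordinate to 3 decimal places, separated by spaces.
after link 1: o_1 = (3.5355, 3.5355, 3.0000)
after link 2: o_2 = (6.3640, 0.7071, 3.0000)
after link 3: o_3 = (3.0355, -1.6213, 3.7071)
after link 4: o_4 = (0.4142, -3.2426, 4.4142)
after link 5: o_5 = (3.0013, -2.1555, 3.3536)

3.001 -2.156 3.354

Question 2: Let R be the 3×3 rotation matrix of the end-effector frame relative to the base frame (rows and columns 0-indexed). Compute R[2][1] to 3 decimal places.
End-effector y-axis (col 1 of R) = (0.0795,-0.7866,-0.6124)
R[2][1] = -0.6124

-0.612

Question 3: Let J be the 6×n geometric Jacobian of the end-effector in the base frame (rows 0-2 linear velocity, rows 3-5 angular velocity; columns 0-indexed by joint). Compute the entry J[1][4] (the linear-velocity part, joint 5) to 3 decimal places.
-2.360

axis z_4 = (-0.5000,0.5000,-0.7071); lever o_n−o_4 = (2.5871,1.0871,-1.0607)
cross product → J_v[:, 4] = (0.2384,-2.3597,-1.8371)
J_ω[:, 4] = z_4
entry J[1][4] = -2.3597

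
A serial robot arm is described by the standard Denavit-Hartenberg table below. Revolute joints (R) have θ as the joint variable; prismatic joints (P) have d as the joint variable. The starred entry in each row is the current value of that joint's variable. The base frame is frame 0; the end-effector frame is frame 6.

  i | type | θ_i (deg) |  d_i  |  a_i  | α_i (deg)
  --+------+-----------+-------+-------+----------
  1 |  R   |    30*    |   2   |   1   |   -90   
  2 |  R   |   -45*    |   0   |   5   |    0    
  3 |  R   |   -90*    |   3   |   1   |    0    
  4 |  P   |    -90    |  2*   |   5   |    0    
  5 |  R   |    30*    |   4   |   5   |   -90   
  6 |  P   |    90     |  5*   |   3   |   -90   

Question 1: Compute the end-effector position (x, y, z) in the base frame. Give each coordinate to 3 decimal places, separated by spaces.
after link 1: o_1 = (0.8660, 0.5000, 2.0000)
after link 2: o_2 = (3.9279, 2.2678, 5.5355)
after link 3: o_3 = (1.8155, 4.5123, 6.2426)
after link 4: o_4 = (-2.2463, 4.4766, 2.7071)
after link 5: o_5 = (-8.4289, 5.5259, 1.4130)
after link 6: o_6 = (-8.0496, 2.2807, 6.2426)

-8.050 2.281 6.243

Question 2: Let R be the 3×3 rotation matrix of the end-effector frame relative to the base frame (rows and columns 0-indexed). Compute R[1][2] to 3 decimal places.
End-effector z-axis (col 2 of R) = (0.8365,0.4830,0.2588)
R[1][2] = 0.4830

0.483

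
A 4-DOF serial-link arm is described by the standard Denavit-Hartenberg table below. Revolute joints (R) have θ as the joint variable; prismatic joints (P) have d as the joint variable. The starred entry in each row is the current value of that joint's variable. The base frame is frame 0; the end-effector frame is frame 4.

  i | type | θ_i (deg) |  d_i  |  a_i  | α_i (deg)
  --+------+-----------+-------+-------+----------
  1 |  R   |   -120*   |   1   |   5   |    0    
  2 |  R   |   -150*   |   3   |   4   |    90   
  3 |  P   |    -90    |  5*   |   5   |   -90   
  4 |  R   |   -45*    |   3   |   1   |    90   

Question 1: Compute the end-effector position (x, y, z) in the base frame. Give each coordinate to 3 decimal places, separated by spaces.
after link 1: o_1 = (-2.5000, -4.3301, 1.0000)
after link 2: o_2 = (-2.5000, -0.3301, 4.0000)
after link 3: o_3 = (2.5000, -0.3301, -1.0000)
after link 4: o_4 = (3.2071, 2.6699, -1.7071)

3.207 2.670 -1.707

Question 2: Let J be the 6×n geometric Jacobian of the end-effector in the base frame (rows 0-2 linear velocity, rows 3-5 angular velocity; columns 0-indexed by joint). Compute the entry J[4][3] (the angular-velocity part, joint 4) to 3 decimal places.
axis z_3 = (-0.0000,1.0000,0.0000); lever o_n−o_3 = (0.7071,3.0000,-0.7071)
cross product → J_v[:, 3] = (-0.7071,0.0000,-0.7071)
J_ω[:, 3] = z_3
entry J[4][3] = 1.0000

1.000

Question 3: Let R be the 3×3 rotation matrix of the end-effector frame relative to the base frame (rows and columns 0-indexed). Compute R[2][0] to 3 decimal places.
-0.707

End-effector x-axis (col 0 of R) = (0.7071,0.0000,-0.7071)
R[2][0] = -0.7071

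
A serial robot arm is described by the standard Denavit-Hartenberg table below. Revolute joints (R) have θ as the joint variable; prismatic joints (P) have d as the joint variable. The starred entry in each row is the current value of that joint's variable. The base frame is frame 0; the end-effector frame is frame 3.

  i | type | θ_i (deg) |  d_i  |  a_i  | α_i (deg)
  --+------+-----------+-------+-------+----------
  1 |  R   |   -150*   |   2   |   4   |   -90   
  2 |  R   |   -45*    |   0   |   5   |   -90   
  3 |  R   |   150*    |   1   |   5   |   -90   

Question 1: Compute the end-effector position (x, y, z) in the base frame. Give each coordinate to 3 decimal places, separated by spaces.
after link 1: o_1 = (-3.4641, -2.0000, 2.0000)
after link 2: o_2 = (-6.5260, -3.7678, 5.5355)
after link 3: o_3 = (-5.7367, -0.4253, 1.7666)

-5.737 -0.425 1.767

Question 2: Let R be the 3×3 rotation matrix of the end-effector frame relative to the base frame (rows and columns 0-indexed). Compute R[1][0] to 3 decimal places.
End-effector x-axis (col 0 of R) = (0.2803,0.7392,-0.6124)
R[1][0] = 0.7392

0.739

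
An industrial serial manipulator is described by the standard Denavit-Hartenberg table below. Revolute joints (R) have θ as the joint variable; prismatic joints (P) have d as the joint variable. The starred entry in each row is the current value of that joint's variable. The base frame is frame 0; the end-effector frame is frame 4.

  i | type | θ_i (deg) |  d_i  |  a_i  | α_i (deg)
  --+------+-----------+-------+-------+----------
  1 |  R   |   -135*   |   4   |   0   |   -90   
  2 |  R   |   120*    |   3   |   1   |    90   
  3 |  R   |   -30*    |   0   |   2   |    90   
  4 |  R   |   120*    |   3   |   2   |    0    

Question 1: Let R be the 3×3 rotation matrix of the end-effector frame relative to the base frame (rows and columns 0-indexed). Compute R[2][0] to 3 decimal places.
-0.058

End-effector x-axis (col 0 of R) = (-0.5066,-0.8602,-0.0580)
R[2][0] = -0.0580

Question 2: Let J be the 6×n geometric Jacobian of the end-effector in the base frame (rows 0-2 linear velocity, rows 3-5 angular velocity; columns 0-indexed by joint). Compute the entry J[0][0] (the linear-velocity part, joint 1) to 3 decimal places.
axis z_0 = ẑ; lever o_n−o_0 = (-1.0006,-0.8619,2.8170)
cross product → J_v[:, 0] = (0.8619,-1.0006,0.0000)
J_ω[:, 0] = z_0
entry J[0][0] = 0.8619

0.862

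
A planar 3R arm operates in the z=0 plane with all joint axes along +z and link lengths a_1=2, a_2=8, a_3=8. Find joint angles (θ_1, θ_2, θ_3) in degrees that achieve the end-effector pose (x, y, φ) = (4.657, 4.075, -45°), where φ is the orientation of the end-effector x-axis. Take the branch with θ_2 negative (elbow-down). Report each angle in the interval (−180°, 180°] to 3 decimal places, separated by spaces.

wrist centre = target − a_3·(cos φ, sin φ) = (-0.9999, 9.7319)
cos θ_2 = (95.7087−2²−8²)/(2·2·8) = 0.8659; θ_2 = -30.0147° (elbow-down)
β = atan2(9.7319,-0.9999) = 95.8660°; ψ = atan2(-4.0018,8.9272) = -24.1453°
θ_1 = β − ψ = 120.0113°
θ_3 = φ − θ_1 − θ_2 = -134.9965° (wrapped to (-180°,180°])

120.011 -30.015 -134.997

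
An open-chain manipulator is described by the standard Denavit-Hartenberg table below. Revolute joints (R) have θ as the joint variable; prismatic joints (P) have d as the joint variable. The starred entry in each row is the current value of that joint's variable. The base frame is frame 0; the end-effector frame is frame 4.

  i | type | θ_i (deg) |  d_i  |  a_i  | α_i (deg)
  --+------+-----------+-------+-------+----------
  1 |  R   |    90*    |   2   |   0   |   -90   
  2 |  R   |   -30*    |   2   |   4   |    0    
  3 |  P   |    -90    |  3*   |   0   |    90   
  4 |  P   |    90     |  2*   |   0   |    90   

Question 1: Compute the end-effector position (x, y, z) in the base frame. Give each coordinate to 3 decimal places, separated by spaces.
-5.000 1.732 3.000

after link 1: o_1 = (0.0000, 0.0000, 2.0000)
after link 2: o_2 = (-2.0000, 3.4641, 4.0000)
after link 3: o_3 = (-5.0000, 3.4641, 4.0000)
after link 4: o_4 = (-5.0000, 1.7321, 3.0000)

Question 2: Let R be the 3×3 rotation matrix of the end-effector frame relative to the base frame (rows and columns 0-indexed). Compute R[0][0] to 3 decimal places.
-1.000

End-effector x-axis (col 0 of R) = (-1.0000,0.0000,0.0000)
R[0][0] = -1.0000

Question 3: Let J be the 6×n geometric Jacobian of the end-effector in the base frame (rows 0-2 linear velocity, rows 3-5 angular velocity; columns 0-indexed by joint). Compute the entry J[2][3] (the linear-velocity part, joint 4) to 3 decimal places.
-0.500

prismatic axis z_3 = (-0.0000,-0.8660,-0.5000)
J_v[:, 3] = z_3; J_ω[:, 3] = (0,0,0)
entry J[2][3] = -0.5000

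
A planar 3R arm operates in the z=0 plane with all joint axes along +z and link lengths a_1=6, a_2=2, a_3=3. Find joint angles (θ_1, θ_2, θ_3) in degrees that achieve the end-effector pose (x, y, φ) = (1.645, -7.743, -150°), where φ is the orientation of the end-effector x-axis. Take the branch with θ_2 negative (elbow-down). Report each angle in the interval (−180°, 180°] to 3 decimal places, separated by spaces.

wrist centre = target − a_3·(cos φ, sin φ) = (4.2431, -6.2430)
cos θ_2 = (56.9787−6²−2²)/(2·6·2) = 0.7074; θ_2 = -44.9724° (elbow-down)
β = atan2(-6.2430,4.2431) = -55.7979°; ψ = atan2(-1.4135,7.4149) = -10.7930°
θ_1 = β − ψ = -45.0049°
θ_3 = φ − θ_1 − θ_2 = -60.0228° (wrapped to (-180°,180°])

-45.005 -44.972 -60.023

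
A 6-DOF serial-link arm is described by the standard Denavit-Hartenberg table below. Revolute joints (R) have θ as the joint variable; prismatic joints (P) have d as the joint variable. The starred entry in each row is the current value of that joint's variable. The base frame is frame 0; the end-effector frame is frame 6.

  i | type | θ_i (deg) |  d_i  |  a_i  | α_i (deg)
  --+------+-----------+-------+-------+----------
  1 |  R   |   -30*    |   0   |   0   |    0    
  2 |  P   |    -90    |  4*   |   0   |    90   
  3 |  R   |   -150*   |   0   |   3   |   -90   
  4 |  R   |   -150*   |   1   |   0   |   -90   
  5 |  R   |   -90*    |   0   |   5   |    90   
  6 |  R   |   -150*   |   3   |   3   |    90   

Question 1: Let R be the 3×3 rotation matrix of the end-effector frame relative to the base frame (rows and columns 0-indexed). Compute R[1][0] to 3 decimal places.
End-effector x-axis (col 0 of R) = (0.4833,-0.0290,0.8750)
R[1][0] = -0.0290

-0.029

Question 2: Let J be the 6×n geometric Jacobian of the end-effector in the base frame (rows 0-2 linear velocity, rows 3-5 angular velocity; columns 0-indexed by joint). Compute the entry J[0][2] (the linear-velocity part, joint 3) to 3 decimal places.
axis z_2 = (-0.8660,0.5000,0.0000); lever o_n−o_2 = (3.6728,0.7635,-5.3702)
cross product → J_v[:, 2] = (-2.6851,-4.6507,-2.4976)
J_ω[:, 2] = z_2
entry J[0][2] = -2.6851

-2.685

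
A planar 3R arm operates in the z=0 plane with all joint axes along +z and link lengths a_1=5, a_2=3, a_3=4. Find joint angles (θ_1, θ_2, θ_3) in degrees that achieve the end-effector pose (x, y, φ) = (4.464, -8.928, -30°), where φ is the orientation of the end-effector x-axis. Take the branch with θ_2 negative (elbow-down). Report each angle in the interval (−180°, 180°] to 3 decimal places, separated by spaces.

wrist centre = target − a_3·(cos φ, sin φ) = (0.9999, -6.9280)
cos θ_2 = (48.9970−5²−3²)/(2·5·3) = 0.4999; θ_2 = -60.0067° (elbow-down)
β = atan2(-6.9280,0.9999) = -81.7874°; ψ = atan2(-2.5983,6.4997) = -21.7890°
θ_1 = β − ψ = -59.9983°
θ_3 = φ − θ_1 − θ_2 = 90.0050° (wrapped to (-180°,180°])

-59.998 -60.007 90.005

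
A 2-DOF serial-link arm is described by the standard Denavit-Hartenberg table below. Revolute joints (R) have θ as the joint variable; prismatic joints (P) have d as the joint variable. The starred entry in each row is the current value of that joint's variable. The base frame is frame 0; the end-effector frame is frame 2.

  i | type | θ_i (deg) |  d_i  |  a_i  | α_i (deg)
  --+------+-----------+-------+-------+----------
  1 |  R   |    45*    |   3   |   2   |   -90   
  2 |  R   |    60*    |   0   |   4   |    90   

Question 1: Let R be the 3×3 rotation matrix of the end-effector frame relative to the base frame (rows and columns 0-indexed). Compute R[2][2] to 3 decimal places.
End-effector z-axis (col 2 of R) = (0.6124,0.6124,0.5000)
R[2][2] = 0.5000

0.500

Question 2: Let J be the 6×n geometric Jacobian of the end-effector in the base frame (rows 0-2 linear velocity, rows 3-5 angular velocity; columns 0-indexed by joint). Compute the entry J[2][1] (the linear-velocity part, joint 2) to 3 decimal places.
axis z_1 = (-0.7071,0.7071,0.0000); lever o_n−o_1 = (1.4142,1.4142,-3.4641)
cross product → J_v[:, 1] = (-2.4495,-2.4495,-2.0000)
J_ω[:, 1] = z_1
entry J[2][1] = -2.0000

-2.000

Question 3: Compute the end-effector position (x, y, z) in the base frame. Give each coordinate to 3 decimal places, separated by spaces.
after link 1: o_1 = (1.4142, 1.4142, 3.0000)
after link 2: o_2 = (2.8284, 2.8284, -0.4641)

2.828 2.828 -0.464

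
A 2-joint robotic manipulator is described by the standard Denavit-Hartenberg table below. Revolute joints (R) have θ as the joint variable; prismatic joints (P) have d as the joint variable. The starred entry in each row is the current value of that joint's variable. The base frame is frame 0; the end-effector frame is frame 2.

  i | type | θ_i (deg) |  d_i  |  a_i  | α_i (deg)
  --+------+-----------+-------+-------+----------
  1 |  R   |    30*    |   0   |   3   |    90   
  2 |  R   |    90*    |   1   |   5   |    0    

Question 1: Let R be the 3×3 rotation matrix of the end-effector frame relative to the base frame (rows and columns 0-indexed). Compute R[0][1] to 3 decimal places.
End-effector y-axis (col 1 of R) = (-0.8660,-0.5000,0.0000)
R[0][1] = -0.8660

-0.866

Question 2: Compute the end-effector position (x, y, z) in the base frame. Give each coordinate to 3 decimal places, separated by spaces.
3.098 0.634 5.000

after link 1: o_1 = (2.5981, 1.5000, 0.0000)
after link 2: o_2 = (3.0981, 0.6340, 5.0000)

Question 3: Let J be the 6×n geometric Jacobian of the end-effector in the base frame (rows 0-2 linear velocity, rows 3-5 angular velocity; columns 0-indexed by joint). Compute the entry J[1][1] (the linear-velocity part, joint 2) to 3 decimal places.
-2.500

axis z_1 = (0.5000,-0.8660,0.0000); lever o_n−o_1 = (0.5000,-0.8660,5.0000)
cross product → J_v[:, 1] = (-4.3301,-2.5000,0.0000)
J_ω[:, 1] = z_1
entry J[1][1] = -2.5000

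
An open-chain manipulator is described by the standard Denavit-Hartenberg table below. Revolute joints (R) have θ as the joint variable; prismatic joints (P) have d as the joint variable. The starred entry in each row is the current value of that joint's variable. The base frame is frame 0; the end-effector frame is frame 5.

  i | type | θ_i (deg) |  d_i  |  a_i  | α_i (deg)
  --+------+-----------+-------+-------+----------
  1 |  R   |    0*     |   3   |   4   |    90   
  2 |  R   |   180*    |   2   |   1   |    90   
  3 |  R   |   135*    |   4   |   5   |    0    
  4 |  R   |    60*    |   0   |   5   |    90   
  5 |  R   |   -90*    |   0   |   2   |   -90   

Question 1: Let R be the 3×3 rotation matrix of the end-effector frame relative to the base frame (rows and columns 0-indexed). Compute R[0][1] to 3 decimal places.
End-effector y-axis (col 1 of R) = (-0.2588,0.9659,-0.0000)
R[0][1] = -0.2588

-0.259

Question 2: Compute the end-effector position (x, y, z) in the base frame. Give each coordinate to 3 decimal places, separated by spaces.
11.365 -4.241 5.000

after link 1: o_1 = (4.0000, 0.0000, 3.0000)
after link 2: o_2 = (3.0000, -2.0000, 3.0000)
after link 3: o_3 = (6.5355, -5.5355, 7.0000)
after link 4: o_4 = (11.3652, -4.2414, 7.0000)
after link 5: o_5 = (11.3652, -4.2414, 5.0000)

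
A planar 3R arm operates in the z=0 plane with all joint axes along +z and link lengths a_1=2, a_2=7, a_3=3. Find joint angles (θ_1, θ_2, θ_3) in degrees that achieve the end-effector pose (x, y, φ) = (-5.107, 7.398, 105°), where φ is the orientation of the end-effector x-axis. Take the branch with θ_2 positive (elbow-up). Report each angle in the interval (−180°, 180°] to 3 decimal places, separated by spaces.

30.016 119.987 -45.002

wrist centre = target − a_3·(cos φ, sin φ) = (-4.3305, 4.5002)
cos θ_2 = (39.0056−2²−7²)/(2·2·7) = -0.4998; θ_2 = 119.9868° (elbow-up)
β = atan2(4.5002,-4.3305) = 133.8992°; ψ = atan2(6.0630,-1.4986) = 103.8836°
θ_1 = β − ψ = 30.0156°
θ_3 = φ − θ_1 − θ_2 = -45.0024° (wrapped to (-180°,180°])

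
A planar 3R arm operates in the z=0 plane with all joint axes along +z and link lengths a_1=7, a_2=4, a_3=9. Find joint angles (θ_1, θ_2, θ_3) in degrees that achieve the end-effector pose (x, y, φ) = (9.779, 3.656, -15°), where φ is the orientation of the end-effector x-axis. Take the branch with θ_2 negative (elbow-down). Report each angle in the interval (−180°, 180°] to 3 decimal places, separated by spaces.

wrist centre = target − a_3·(cos φ, sin φ) = (1.0857, 5.9854)
cos θ_2 = (37.0033−7²−4²)/(2·7·4) = -0.4999; θ_2 = -119.9960° (elbow-down)
β = atan2(5.9854,1.0857) = 79.7191°; ψ = atan2(-3.4642,5.0002) = -34.7148°
θ_1 = β − ψ = 114.4339°
θ_3 = φ − θ_1 − θ_2 = -9.4378° (wrapped to (-180°,180°])

114.434 -119.996 -9.438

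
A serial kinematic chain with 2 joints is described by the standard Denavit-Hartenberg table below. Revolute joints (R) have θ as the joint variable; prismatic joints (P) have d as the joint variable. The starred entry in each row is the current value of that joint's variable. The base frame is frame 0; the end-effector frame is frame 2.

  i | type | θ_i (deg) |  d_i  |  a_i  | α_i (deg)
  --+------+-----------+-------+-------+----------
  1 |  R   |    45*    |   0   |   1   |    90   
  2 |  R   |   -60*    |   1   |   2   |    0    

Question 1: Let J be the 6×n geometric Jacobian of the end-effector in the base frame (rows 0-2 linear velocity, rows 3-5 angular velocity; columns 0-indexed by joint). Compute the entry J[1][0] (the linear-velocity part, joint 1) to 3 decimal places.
2.121

axis z_0 = ẑ; lever o_n−o_0 = (2.1213,0.7071,-1.7321)
cross product → J_v[:, 0] = (-0.7071,2.1213,0.0000)
J_ω[:, 0] = z_0
entry J[1][0] = 2.1213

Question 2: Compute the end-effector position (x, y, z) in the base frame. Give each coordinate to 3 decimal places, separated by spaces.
after link 1: o_1 = (0.7071, 0.7071, 0.0000)
after link 2: o_2 = (2.1213, 0.7071, -1.7321)

2.121 0.707 -1.732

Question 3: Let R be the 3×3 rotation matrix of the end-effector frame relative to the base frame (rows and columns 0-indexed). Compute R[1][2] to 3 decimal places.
-0.707

End-effector z-axis (col 2 of R) = (0.7071,-0.7071,0.0000)
R[1][2] = -0.7071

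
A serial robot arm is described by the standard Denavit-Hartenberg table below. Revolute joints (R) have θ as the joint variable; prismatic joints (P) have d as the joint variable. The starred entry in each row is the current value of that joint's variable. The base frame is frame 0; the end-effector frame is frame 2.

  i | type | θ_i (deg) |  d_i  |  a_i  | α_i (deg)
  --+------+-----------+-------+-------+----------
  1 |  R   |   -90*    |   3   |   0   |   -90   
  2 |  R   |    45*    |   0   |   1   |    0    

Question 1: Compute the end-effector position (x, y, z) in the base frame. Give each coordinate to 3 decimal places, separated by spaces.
after link 1: o_1 = (0.0000, 0.0000, 3.0000)
after link 2: o_2 = (0.0000, -0.7071, 2.2929)

0.000 -0.707 2.293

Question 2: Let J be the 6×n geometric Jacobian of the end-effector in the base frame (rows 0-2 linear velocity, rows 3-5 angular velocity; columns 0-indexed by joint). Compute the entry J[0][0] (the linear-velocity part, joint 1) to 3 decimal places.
axis z_0 = ẑ; lever o_n−o_0 = (0.0000,-0.7071,2.2929)
cross product → J_v[:, 0] = (0.7071,0.0000,-0.0000)
J_ω[:, 0] = z_0
entry J[0][0] = 0.7071

0.707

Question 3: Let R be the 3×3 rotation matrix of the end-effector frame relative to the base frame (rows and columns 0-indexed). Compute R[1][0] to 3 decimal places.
End-effector x-axis (col 0 of R) = (0.0000,-0.7071,-0.7071)
R[1][0] = -0.7071

-0.707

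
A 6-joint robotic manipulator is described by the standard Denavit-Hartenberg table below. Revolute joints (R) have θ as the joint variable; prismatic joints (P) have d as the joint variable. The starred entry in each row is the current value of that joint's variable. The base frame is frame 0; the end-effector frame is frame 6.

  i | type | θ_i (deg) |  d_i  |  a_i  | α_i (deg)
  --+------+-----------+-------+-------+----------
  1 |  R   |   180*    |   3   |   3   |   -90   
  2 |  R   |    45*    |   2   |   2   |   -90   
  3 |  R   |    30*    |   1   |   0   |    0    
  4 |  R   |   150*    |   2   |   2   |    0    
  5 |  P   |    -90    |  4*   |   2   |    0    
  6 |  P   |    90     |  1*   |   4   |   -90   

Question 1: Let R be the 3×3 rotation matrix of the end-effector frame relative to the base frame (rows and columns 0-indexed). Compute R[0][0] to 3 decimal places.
End-effector x-axis (col 0 of R) = (0.7071,-0.0000,0.7071)
R[0][0] = 0.7071

0.707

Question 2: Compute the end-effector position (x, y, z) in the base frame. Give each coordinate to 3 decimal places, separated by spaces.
5.485 -0.000 0.172

after link 1: o_1 = (-3.0000, 0.0000, 3.0000)
after link 2: o_2 = (-4.4142, -2.0000, 1.5858)
after link 3: o_3 = (-3.7071, -2.0000, 0.8787)
after link 4: o_4 = (-0.8787, -2.0000, 0.8787)
after link 5: o_5 = (1.9497, -0.0000, -1.9497)
after link 6: o_6 = (5.4853, -0.0000, 0.1716)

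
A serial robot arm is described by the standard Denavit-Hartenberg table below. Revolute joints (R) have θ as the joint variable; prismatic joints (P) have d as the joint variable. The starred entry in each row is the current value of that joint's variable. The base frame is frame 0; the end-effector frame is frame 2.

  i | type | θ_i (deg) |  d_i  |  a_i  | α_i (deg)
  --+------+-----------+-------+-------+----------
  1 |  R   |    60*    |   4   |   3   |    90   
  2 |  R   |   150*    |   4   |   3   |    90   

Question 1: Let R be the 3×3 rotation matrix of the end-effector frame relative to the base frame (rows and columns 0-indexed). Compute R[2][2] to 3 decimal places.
End-effector z-axis (col 2 of R) = (0.2500,0.4330,0.8660)
R[2][2] = 0.8660

0.866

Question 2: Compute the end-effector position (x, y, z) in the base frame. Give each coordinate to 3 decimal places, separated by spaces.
after link 1: o_1 = (1.5000, 2.5981, 4.0000)
after link 2: o_2 = (3.6651, -1.6519, 5.5000)

3.665 -1.652 5.500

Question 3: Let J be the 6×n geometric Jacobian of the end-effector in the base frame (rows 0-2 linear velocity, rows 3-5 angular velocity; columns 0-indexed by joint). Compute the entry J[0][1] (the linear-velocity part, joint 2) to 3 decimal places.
axis z_1 = (0.8660,-0.5000,0.0000); lever o_n−o_1 = (2.1651,-4.2500,1.5000)
cross product → J_v[:, 1] = (-0.7500,-1.2990,-2.5981)
J_ω[:, 1] = z_1
entry J[0][1] = -0.7500

-0.750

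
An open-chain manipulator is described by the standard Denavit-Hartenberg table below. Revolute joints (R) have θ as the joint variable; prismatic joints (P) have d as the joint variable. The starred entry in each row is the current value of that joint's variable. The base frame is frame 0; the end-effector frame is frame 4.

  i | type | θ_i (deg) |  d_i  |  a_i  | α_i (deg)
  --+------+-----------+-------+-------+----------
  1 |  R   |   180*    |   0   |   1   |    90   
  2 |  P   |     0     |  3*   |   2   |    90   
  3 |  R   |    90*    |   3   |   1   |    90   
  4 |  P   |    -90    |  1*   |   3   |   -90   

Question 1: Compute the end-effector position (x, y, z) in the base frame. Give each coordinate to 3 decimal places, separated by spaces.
after link 1: o_1 = (-1.0000, 0.0000, 0.0000)
after link 2: o_2 = (-3.0000, 3.0000, 0.0000)
after link 3: o_3 = (-3.0000, 4.0000, -3.0000)
after link 4: o_4 = (-4.0000, 4.0000, 0.0000)

-4.000 4.000 0.000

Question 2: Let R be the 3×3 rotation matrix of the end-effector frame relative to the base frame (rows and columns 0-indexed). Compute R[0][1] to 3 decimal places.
1.000

End-effector y-axis (col 1 of R) = (1.0000,-0.0000,0.0000)
R[0][1] = 1.0000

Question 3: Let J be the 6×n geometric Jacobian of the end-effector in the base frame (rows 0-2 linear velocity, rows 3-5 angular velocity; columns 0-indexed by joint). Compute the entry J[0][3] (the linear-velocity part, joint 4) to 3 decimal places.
prismatic axis z_3 = (-1.0000,0.0000,-0.0000)
J_v[:, 3] = z_3; J_ω[:, 3] = (0,0,0)
entry J[0][3] = -1.0000

-1.000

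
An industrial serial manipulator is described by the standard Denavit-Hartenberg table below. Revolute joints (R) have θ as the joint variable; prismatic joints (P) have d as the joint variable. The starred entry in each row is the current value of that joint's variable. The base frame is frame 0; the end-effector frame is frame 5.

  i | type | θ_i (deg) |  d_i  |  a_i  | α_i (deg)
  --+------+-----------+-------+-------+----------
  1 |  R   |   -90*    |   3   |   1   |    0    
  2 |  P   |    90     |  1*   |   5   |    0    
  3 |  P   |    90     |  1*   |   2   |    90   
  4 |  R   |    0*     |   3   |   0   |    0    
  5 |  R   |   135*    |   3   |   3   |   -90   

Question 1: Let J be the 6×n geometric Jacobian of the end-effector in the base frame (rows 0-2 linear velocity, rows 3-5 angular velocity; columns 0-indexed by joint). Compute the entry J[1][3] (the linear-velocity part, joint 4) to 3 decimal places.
axis z_3 = (1.0000,-0.0000,0.0000); lever o_n−o_3 = (6.0000,-2.1213,2.1213)
cross product → J_v[:, 3] = (0.0000,-2.1213,-2.1213)
J_ω[:, 3] = z_3
entry J[1][3] = -2.1213

-2.121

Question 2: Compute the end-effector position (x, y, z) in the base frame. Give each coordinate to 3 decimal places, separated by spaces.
11.000 -1.121 7.121

after link 1: o_1 = (0.0000, -1.0000, 3.0000)
after link 2: o_2 = (5.0000, -1.0000, 4.0000)
after link 3: o_3 = (5.0000, 1.0000, 5.0000)
after link 4: o_4 = (8.0000, 1.0000, 5.0000)
after link 5: o_5 = (11.0000, -1.1213, 7.1213)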